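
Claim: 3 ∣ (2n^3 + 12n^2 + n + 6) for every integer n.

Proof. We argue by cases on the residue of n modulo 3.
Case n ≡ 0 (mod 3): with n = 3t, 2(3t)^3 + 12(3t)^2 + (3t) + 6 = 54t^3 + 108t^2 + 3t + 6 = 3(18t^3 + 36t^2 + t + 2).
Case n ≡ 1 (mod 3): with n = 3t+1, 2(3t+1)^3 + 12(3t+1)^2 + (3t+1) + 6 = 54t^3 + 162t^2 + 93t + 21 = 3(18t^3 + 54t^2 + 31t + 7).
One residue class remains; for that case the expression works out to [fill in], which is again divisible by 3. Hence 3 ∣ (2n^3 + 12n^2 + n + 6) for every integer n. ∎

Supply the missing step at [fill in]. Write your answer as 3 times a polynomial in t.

The residues treated are {0, 1}, so the missing case is n ≡ 2 (mod 3); write n = 3t+2.
Then 2(3t+2)^3 + 12(3t+2)^2 + (3t+2) + 6 = 54t^3 + 216t^2 + 219t + 72 = 3(18t^3 + 72t^2 + 73t + 24).

3(18t^3 + 72t^2 + 73t + 24)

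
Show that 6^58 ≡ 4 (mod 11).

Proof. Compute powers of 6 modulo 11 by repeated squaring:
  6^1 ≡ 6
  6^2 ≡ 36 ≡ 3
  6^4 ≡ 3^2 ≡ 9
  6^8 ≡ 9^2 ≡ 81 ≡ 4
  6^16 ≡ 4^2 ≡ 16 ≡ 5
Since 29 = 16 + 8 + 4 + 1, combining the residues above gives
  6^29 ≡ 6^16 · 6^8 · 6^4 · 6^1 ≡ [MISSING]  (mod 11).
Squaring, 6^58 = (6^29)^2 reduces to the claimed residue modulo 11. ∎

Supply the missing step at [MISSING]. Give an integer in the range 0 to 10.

6^16 · 6^8 · 6^4 · 6^1 ≡ 5 · 4 · 9 · 6 = 1080.
1080 mod 11 = 2, so 6^29 ≡ 2 (mod 11).

2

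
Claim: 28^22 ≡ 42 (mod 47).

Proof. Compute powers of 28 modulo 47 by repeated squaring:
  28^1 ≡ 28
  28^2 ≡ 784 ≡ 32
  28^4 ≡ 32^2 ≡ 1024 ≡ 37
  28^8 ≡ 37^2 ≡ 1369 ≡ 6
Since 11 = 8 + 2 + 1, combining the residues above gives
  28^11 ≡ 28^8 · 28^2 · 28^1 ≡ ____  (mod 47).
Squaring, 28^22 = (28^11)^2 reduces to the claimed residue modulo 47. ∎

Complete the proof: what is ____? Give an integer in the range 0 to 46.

28^8 · 28^2 · 28^1 ≡ 6 · 32 · 28 = 5376.
5376 mod 47 = 18, so 28^11 ≡ 18 (mod 47).

18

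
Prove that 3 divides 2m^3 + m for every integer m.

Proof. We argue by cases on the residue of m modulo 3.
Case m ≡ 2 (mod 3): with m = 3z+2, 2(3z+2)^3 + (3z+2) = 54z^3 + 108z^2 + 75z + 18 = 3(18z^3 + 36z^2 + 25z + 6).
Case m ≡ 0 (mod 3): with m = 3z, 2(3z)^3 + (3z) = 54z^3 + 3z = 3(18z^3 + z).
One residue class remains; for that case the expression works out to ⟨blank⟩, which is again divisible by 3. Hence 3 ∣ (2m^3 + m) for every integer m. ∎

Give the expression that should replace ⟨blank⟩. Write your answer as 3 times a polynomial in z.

3(18z^3 + 18z^2 + 7z + 1)

The residues treated are {2, 0}, so the missing case is m ≡ 1 (mod 3); write m = 3z+1.
Then 2(3z+1)^3 + (3z+1) = 54z^3 + 54z^2 + 21z + 3 = 3(18z^3 + 18z^2 + 7z + 1).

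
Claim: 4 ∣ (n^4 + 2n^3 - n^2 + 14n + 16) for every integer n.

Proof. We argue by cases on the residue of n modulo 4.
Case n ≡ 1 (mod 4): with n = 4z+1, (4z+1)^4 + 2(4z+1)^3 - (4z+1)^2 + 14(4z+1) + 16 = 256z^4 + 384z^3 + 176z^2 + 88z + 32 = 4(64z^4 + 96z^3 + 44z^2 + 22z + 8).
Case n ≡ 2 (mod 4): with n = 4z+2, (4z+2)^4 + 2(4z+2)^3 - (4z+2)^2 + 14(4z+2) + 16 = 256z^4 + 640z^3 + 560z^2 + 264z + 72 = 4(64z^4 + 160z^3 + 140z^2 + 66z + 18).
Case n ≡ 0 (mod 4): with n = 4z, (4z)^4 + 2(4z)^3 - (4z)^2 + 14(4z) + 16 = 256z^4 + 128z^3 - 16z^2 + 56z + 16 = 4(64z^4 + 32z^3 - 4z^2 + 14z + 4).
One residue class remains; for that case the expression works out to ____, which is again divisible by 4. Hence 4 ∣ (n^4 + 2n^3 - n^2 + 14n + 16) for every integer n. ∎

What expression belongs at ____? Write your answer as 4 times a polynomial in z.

The residues treated are {1, 2, 0}, so the missing case is n ≡ 3 (mod 4); write n = 4z+3.
Then (4z+3)^4 + 2(4z+3)^3 - (4z+3)^2 + 14(4z+3) + 16 = 256z^4 + 896z^3 + 1136z^2 + 680z + 184 = 4(64z^4 + 224z^3 + 284z^2 + 170z + 46).

4(64z^4 + 224z^3 + 284z^2 + 170z + 46)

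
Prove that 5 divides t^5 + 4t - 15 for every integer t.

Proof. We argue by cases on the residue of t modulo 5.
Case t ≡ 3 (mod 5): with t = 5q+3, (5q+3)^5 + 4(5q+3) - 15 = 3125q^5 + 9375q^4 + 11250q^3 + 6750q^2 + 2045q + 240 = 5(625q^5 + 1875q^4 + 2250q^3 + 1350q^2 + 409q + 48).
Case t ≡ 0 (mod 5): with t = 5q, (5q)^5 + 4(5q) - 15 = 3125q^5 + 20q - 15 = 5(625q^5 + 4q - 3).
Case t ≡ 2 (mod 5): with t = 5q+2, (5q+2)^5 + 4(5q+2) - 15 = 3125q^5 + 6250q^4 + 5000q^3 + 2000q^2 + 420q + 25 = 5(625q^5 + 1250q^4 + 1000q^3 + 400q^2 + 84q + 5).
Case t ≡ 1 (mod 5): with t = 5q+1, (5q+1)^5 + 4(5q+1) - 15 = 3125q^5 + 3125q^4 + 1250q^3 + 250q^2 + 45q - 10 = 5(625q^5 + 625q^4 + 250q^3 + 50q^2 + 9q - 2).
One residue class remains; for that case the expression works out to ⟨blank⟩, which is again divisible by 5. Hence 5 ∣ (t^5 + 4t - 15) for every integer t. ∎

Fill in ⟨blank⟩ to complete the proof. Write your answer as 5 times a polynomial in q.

5(625q^5 + 2500q^4 + 4000q^3 + 3200q^2 + 1284q + 205)

Only t ≡ 4 (mod 5) is unaccounted for. Put t = 5q+4:
(5q+4)^5 + 4(5q+4) - 15 expands to 3125q^5 + 12500q^4 + 20000q^3 + 16000q^2 + 6420q + 1025,
and factoring out 5 leaves 5(625q^5 + 2500q^4 + 4000q^3 + 3200q^2 + 1284q + 205).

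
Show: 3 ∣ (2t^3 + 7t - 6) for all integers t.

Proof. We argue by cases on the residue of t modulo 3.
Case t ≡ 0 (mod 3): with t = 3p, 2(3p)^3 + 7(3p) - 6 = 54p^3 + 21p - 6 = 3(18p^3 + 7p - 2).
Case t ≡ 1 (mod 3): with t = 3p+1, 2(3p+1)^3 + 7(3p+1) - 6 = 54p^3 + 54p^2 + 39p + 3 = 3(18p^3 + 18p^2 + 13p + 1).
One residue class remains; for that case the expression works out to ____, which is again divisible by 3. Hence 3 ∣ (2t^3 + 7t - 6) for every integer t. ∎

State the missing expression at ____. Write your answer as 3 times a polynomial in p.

3(18p^3 + 36p^2 + 31p + 8)

The residues treated are {0, 1}, so the missing case is t ≡ 2 (mod 3); write t = 3p+2.
Then 2(3p+2)^3 + 7(3p+2) - 6 = 54p^3 + 108p^2 + 93p + 24 = 3(18p^3 + 36p^2 + 31p + 8).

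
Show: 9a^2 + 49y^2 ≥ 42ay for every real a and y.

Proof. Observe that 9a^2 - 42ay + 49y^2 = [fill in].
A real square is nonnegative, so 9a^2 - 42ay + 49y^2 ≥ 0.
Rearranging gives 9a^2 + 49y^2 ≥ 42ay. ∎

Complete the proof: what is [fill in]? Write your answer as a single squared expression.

(3a - 7y)^2

The leading and trailing coefficients are 3^2 and 7^2, and 42 = 2·3·7, so the trinomial is (3a - 7y)^2.
Hence 9a^2 - 42ay + 49y^2 ≥ 0.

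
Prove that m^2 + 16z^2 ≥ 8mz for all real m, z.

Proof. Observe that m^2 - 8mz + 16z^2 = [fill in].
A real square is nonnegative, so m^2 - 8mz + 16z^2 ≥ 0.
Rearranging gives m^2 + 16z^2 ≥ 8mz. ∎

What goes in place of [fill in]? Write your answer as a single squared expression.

m^2 - 8mz + 16z^2 is a perfect-square trinomial: the outer terms are (m)^2 and (4z)^2, and the cross term is -2·m·4z.
So m^2 - 8mz + 16z^2 = (m - 4z)^2 ≥ 0.

(m - 4z)^2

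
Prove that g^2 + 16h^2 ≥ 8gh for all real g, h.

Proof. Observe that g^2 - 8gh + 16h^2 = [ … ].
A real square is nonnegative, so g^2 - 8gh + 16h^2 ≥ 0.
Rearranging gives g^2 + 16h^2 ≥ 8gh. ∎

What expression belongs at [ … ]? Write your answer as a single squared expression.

(g - 4h)^2

g^2 - 8gh + 16h^2 is a perfect-square trinomial: the outer terms are (g)^2 and (4h)^2, and the cross term is -2·g·4h.
So g^2 - 8gh + 16h^2 = (g - 4h)^2 ≥ 0.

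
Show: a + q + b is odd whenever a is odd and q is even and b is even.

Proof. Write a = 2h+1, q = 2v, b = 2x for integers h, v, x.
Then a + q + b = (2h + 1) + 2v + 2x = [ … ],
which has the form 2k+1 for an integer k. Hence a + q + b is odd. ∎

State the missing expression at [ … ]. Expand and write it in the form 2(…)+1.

Expanding: (2h + 1) + 2v + 2x = 2h + 2v + 2x + 1.
Every term except the constant is even, so this is 2(h + v + x) + 1,
and h + v + x ∈ ℤ gives the required form.

2(h + v + x) + 1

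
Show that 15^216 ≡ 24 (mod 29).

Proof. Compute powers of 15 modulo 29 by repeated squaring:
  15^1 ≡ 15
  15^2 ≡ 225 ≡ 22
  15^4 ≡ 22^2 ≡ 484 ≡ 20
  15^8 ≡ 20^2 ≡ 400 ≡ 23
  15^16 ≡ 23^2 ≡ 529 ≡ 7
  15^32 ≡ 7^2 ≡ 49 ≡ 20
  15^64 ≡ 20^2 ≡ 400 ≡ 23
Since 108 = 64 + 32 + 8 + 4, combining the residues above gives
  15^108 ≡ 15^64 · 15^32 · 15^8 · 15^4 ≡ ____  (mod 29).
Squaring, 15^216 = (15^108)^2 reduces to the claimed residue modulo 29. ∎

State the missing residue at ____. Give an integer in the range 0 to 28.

15^64 · 15^32 · 15^8 · 15^4 ≡ 23 · 20 · 23 · 20 = 211600.
211600 mod 29 = 16, so 15^108 ≡ 16 (mod 29).

16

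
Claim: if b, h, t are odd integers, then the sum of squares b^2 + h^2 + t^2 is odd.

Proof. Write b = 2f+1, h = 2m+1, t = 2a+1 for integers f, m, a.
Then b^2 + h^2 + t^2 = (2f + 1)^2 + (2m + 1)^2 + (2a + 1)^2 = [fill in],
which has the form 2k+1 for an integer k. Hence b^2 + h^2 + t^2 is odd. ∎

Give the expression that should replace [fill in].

2(2a^2 + 2a + 2f^2 + 2f + 2m^2 + 2m + 1) + 1

Expanding: (2f + 1)^2 + (2m + 1)^2 + (2a + 1)^2 = 4a^2 + 4a + 4f^2 + 4f + 4m^2 + 4m + 3.
Every term except the constant is even, so this is 2(2a^2 + 2a + 2f^2 + 2f + 2m^2 + 2m + 1) + 1,
and 2a^2 + 2a + 2f^2 + 2f + 2m^2 + 2m + 1 ∈ ℤ gives the required form.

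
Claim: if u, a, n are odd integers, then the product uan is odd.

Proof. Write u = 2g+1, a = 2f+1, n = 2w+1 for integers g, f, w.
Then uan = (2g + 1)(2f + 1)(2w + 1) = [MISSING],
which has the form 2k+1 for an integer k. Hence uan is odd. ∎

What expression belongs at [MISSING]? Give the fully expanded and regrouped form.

2(4fgw + 2fg + 2fw + f + 2gw + g + w) + 1

(2g + 1)(2f + 1)(2w + 1) = 8fgw + 4fg + 4fw + 2f + 4gw + 2g + 2w + 1
= 2(4fgw + 2fg + 2fw + f + 2gw + g + w) + 1.
Since 4fgw + 2fg + 2fw + f + 2gw + g + w is an integer, the product is of the form 2k+1 for an integer k.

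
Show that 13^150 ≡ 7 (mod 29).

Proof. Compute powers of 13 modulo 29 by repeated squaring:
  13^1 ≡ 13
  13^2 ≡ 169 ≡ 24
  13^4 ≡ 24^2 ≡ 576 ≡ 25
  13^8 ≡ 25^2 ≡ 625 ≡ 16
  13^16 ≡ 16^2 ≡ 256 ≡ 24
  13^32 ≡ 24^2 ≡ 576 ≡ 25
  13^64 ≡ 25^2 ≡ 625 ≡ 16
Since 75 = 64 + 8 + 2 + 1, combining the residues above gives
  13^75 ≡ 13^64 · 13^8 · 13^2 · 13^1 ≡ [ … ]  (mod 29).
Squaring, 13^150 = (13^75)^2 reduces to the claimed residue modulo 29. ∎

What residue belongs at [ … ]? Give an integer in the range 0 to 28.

13^64 · 13^8 · 13^2 · 13^1 ≡ 16 · 16 · 24 · 13 = 79872.
79872 mod 29 = 6, so 13^75 ≡ 6 (mod 29).

6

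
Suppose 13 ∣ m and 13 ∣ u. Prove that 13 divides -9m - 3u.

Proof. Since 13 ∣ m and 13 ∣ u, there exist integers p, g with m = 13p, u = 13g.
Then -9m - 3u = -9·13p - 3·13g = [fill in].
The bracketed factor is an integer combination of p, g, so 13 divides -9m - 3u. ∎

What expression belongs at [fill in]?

Pull the common 13 out of every term: -9·13p - 3·13g = 13(-3g - 9p).
-3g - 9p is an integer, which exhibits the divisibility.

13(-3g - 9p)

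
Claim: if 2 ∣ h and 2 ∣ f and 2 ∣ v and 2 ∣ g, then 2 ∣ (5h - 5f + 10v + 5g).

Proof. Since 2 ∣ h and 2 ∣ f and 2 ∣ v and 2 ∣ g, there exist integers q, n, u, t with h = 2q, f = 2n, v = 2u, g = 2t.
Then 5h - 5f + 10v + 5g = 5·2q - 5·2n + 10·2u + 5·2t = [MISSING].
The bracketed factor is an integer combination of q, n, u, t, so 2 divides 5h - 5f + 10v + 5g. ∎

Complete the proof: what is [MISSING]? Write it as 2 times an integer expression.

Pull the common 2 out of every term: 5·2q - 5·2n + 10·2u + 5·2t = 2(-5n + 5q + 5t + 10u).
-5n + 5q + 5t + 10u is an integer, which exhibits the divisibility.

2(-5n + 5q + 5t + 10u)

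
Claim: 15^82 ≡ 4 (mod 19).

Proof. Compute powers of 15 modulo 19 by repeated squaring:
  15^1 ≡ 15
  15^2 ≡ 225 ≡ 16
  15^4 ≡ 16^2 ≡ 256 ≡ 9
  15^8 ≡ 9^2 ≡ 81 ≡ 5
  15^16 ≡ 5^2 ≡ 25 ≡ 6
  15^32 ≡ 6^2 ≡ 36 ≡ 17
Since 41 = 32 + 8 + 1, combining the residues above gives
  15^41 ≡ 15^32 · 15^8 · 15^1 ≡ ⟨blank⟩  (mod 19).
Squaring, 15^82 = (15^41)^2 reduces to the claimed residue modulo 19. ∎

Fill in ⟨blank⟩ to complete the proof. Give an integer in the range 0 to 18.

Multiply the listed residues: 17 · 5 · 15 = 85 → 1275.
Reducing modulo 19: 1275 = 67·19 + 2, so 15^41 ≡ 2.

2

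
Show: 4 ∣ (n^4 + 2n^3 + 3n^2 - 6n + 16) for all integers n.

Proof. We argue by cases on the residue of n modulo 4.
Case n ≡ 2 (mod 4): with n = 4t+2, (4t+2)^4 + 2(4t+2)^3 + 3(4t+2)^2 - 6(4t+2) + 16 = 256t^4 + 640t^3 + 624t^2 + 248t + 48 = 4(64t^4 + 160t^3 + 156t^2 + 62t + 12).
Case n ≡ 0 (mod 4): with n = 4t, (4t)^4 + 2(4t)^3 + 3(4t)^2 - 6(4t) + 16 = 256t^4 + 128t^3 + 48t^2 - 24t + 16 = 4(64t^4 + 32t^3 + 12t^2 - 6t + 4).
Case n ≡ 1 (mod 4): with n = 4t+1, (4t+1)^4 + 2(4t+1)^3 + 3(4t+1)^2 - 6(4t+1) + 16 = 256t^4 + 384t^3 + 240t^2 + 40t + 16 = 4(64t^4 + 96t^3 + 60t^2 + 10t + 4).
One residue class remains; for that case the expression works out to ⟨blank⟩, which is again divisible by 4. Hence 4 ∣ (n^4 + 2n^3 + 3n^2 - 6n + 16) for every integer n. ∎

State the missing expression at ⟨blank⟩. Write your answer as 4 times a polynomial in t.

Only n ≡ 3 (mod 4) is unaccounted for. Put n = 4t+3:
(4t+3)^4 + 2(4t+3)^3 + 3(4t+3)^2 - 6(4t+3) + 16 expands to 256t^4 + 896t^3 + 1200t^2 + 696t + 160,
and factoring out 4 leaves 4(64t^4 + 224t^3 + 300t^2 + 174t + 40).

4(64t^4 + 224t^3 + 300t^2 + 174t + 40)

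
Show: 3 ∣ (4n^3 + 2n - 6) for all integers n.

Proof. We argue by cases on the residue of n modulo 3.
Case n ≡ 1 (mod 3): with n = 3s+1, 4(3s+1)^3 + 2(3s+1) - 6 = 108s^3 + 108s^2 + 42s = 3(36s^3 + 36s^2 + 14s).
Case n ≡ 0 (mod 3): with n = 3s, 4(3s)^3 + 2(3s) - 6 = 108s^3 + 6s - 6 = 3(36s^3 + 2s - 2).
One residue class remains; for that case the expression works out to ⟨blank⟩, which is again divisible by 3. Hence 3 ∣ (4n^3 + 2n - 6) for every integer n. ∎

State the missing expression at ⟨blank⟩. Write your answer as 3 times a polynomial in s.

The residues treated are {1, 0}, so the missing case is n ≡ 2 (mod 3); write n = 3s+2.
Then 4(3s+2)^3 + 2(3s+2) - 6 = 108s^3 + 216s^2 + 150s + 30 = 3(36s^3 + 72s^2 + 50s + 10).

3(36s^3 + 72s^2 + 50s + 10)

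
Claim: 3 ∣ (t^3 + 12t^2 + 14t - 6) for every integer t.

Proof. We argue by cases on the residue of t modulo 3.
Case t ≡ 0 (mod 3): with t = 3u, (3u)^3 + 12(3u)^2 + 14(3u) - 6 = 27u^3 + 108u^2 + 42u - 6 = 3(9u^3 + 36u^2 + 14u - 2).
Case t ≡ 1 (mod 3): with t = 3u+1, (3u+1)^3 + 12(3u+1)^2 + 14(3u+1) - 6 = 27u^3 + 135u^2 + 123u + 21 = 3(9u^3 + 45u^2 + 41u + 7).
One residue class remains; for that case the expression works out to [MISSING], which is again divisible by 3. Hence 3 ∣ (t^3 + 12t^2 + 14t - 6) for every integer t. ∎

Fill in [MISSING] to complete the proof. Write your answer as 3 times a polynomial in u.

3(9u^3 + 54u^2 + 74u + 26)

Only t ≡ 2 (mod 3) is unaccounted for. Put t = 3u+2:
(3u+2)^3 + 12(3u+2)^2 + 14(3u+2) - 6 expands to 27u^3 + 162u^2 + 222u + 78,
and factoring out 3 leaves 3(9u^3 + 54u^2 + 74u + 26).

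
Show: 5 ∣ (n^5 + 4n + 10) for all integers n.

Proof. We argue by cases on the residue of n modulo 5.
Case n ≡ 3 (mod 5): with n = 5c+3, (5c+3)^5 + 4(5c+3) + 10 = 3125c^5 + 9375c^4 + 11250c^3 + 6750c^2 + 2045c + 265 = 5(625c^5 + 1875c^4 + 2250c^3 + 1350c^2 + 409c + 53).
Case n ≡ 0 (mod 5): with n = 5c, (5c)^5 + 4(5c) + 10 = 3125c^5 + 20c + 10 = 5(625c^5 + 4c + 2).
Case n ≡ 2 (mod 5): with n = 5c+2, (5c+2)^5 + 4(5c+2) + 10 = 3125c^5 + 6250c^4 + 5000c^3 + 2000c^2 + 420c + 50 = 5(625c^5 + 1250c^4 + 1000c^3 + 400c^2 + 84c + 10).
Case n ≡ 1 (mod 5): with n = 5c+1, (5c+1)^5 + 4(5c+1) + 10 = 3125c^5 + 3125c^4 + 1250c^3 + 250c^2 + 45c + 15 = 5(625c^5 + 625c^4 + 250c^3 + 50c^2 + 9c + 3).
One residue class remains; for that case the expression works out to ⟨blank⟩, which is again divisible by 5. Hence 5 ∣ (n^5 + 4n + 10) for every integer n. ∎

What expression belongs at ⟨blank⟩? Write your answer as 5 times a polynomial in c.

5(625c^5 + 2500c^4 + 4000c^3 + 3200c^2 + 1284c + 210)

Only n ≡ 4 (mod 5) is unaccounted for. Put n = 5c+4:
(5c+4)^5 + 4(5c+4) + 10 expands to 3125c^5 + 12500c^4 + 20000c^3 + 16000c^2 + 6420c + 1050,
and factoring out 5 leaves 5(625c^5 + 2500c^4 + 4000c^3 + 3200c^2 + 1284c + 210).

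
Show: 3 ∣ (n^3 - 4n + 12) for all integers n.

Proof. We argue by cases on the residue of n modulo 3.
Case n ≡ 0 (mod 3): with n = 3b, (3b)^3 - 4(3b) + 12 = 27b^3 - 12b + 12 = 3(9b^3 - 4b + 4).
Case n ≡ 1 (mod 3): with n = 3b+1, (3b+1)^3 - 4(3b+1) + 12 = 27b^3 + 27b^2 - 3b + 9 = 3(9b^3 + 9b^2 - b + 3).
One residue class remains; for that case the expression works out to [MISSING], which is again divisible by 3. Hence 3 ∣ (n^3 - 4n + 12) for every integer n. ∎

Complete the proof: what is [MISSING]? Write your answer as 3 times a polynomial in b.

Only n ≡ 2 (mod 3) is unaccounted for. Put n = 3b+2:
(3b+2)^3 - 4(3b+2) + 12 expands to 27b^3 + 54b^2 + 24b + 12,
and factoring out 3 leaves 3(9b^3 + 18b^2 + 8b + 4).

3(9b^3 + 18b^2 + 8b + 4)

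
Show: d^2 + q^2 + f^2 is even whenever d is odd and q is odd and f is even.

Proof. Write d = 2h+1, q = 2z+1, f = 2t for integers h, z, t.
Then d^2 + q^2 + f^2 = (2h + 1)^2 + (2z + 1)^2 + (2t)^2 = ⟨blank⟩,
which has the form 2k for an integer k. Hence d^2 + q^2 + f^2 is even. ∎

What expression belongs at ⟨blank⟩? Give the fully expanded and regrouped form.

(2h + 1)^2 + (2z + 1)^2 + (2t)^2 = 4h^2 + 4h + 4t^2 + 4z^2 + 4z + 2
= 2(2h^2 + 2h + 2t^2 + 2z^2 + 2z + 1).
Since 2h^2 + 2h + 2t^2 + 2z^2 + 2z + 1 is an integer, the sum of squares is of the form 2k for an integer k.

2(2h^2 + 2h + 2t^2 + 2z^2 + 2z + 1)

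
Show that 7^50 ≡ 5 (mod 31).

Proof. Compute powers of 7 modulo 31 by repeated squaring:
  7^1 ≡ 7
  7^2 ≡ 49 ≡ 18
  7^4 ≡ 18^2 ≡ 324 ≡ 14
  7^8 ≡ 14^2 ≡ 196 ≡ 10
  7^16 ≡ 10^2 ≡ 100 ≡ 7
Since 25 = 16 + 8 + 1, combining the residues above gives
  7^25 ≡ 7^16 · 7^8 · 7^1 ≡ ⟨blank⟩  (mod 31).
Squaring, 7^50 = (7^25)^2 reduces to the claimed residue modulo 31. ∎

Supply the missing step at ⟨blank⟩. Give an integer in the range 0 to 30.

25

7^16 · 7^8 · 7^1 ≡ 7 · 10 · 7 = 490.
490 mod 31 = 25, so 7^25 ≡ 25 (mod 31).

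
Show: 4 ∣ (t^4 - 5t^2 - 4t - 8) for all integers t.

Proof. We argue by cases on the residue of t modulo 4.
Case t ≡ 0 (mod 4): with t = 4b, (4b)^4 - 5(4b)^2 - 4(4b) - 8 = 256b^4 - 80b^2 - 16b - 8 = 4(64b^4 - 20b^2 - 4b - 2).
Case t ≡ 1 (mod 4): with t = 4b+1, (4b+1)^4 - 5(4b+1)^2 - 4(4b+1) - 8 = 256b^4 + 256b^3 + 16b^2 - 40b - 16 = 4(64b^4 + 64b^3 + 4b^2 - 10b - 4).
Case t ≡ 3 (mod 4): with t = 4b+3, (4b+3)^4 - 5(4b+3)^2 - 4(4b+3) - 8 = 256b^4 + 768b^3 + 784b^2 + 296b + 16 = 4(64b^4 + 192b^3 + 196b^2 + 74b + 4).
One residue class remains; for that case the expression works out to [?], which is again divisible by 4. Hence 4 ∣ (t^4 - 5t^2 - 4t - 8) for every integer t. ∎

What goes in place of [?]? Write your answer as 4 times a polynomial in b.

4(64b^4 + 128b^3 + 76b^2 + 8b - 5)

The residues treated are {0, 1, 3}, so the missing case is t ≡ 2 (mod 4); write t = 4b+2.
Then (4b+2)^4 - 5(4b+2)^2 - 4(4b+2) - 8 = 256b^4 + 512b^3 + 304b^2 + 32b - 20 = 4(64b^4 + 128b^3 + 76b^2 + 8b - 5).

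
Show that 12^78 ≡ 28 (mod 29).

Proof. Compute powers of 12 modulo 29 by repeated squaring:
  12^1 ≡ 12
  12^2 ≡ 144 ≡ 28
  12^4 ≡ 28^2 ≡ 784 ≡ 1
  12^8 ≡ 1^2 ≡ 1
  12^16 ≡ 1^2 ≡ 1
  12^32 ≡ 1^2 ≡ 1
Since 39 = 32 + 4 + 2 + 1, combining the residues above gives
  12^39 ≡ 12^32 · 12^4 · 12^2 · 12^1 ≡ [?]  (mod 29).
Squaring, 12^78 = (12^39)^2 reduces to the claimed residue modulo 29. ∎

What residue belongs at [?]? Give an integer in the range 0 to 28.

Multiply the listed residues: 1 · 1 · 28 · 12 = 1 → 28 → 336.
Reducing modulo 29: 336 = 11·29 + 17, so 12^39 ≡ 17.

17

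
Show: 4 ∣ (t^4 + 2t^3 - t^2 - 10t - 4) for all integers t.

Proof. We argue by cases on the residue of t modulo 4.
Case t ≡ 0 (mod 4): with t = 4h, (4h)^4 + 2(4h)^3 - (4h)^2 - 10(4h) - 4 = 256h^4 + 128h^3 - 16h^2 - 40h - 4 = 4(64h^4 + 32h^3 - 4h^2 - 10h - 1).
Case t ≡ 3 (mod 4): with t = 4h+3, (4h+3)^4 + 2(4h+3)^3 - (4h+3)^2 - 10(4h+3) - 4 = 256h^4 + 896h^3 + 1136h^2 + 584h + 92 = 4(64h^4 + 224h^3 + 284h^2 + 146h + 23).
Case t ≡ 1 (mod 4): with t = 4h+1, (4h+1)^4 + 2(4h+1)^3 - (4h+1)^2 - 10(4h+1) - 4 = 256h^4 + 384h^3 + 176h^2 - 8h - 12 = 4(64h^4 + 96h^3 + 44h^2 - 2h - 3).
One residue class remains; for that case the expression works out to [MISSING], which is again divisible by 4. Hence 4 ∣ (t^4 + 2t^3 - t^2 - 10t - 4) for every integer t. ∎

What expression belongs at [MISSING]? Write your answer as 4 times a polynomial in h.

4(64h^4 + 160h^3 + 140h^2 + 42h + 1)

Only t ≡ 2 (mod 4) is unaccounted for. Put t = 4h+2:
(4h+2)^4 + 2(4h+2)^3 - (4h+2)^2 - 10(4h+2) - 4 expands to 256h^4 + 640h^3 + 560h^2 + 168h + 4,
and factoring out 4 leaves 4(64h^4 + 160h^3 + 140h^2 + 42h + 1).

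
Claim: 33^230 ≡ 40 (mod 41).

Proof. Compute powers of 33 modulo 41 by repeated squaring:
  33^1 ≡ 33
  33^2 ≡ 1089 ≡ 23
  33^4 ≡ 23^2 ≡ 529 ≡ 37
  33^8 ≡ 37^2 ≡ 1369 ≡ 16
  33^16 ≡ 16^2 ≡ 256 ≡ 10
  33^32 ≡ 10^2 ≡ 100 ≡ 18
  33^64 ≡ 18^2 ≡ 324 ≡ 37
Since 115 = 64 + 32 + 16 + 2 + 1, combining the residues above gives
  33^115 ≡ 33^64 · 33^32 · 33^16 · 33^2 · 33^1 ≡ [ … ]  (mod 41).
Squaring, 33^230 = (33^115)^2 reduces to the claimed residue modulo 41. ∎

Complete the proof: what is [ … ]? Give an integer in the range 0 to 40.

Multiply the listed residues: 37 · 18 · 10 · 23 · 33 = 666 → 6660 → 153180 → 5054940.
Reducing modulo 41: 5054940 = 123291·41 + 9, so 33^115 ≡ 9.

9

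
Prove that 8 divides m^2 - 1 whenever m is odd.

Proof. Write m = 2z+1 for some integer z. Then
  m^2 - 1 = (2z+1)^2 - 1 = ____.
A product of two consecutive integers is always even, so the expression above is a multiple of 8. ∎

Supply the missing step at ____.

(2z+1)^2 - 1 = 4z^2 + 4z + 1 - 1 = 4z^2 + 4z = 4z(z+1).
Since z and z+1 are consecutive, z(z+1) is even, and 4·(even) is a multiple of 8.

4z(z + 1)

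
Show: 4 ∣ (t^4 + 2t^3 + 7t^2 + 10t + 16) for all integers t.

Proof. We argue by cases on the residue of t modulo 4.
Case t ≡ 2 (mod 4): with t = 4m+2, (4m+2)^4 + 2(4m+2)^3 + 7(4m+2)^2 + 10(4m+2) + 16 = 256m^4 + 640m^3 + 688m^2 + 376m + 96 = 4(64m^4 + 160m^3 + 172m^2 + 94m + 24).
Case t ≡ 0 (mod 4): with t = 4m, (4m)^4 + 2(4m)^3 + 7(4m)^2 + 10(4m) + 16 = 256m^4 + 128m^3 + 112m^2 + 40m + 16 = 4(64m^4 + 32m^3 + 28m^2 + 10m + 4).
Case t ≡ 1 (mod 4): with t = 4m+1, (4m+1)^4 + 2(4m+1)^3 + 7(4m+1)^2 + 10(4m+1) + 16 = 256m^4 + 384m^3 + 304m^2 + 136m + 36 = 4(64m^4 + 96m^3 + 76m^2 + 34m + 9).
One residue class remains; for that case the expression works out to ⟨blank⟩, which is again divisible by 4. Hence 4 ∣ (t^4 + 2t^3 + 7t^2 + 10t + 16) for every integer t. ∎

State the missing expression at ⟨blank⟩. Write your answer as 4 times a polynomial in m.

4(64m^4 + 224m^3 + 316m^2 + 214m + 61)

The residues treated are {2, 0, 1}, so the missing case is t ≡ 3 (mod 4); write t = 4m+3.
Then (4m+3)^4 + 2(4m+3)^3 + 7(4m+3)^2 + 10(4m+3) + 16 = 256m^4 + 896m^3 + 1264m^2 + 856m + 244 = 4(64m^4 + 224m^3 + 316m^2 + 214m + 61).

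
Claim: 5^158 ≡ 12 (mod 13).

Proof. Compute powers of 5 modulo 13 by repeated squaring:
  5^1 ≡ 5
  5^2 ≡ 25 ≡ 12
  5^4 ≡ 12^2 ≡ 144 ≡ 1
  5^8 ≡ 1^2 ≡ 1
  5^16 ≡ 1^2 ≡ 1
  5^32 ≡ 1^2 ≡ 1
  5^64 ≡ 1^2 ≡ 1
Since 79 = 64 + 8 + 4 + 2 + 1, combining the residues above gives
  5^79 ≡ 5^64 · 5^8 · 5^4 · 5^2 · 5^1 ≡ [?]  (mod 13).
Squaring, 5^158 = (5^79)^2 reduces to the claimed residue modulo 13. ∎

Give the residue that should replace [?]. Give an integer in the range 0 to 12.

8

Multiply the listed residues: 1 · 1 · 1 · 12 · 5 = 1 → 1 → 12 → 60.
Reducing modulo 13: 60 = 4·13 + 8, so 5^79 ≡ 8.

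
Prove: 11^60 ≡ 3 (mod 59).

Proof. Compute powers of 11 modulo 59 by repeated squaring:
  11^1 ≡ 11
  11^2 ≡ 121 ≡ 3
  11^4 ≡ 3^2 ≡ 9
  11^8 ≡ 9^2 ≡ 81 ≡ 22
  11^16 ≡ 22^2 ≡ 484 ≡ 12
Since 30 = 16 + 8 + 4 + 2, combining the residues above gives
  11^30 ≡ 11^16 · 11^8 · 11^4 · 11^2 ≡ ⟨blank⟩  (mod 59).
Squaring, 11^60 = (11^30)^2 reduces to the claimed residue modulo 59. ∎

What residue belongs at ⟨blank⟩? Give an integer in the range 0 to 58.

48

Multiply the listed residues: 12 · 22 · 9 · 3 = 264 → 2376 → 7128.
Reducing modulo 59: 7128 = 120·59 + 48, so 11^30 ≡ 48.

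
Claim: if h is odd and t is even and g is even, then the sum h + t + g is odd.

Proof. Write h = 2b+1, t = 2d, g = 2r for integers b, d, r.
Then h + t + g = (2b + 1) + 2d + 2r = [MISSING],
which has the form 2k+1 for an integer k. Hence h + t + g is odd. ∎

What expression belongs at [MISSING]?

2(b + d + r) + 1

(2b + 1) + 2d + 2r = 2b + 2d + 2r + 1
= 2(b + d + r) + 1.
Since b + d + r is an integer, the sum is of the form 2k+1 for an integer k.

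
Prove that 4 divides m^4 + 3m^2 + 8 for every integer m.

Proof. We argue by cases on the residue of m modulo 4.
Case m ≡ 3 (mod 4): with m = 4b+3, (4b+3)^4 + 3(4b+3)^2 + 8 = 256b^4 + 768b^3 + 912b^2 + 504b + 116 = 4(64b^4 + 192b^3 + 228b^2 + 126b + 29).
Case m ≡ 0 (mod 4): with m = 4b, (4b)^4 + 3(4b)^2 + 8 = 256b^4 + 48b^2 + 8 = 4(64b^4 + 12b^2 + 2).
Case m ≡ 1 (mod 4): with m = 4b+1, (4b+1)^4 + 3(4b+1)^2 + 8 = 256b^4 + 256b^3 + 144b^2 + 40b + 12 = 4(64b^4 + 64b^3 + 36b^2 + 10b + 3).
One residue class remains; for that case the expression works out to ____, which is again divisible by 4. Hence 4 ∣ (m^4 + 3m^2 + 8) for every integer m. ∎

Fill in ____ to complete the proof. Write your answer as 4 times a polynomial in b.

4(64b^4 + 128b^3 + 108b^2 + 44b + 9)

The residues treated are {3, 0, 1}, so the missing case is m ≡ 2 (mod 4); write m = 4b+2.
Then (4b+2)^4 + 3(4b+2)^2 + 8 = 256b^4 + 512b^3 + 432b^2 + 176b + 36 = 4(64b^4 + 128b^3 + 108b^2 + 44b + 9).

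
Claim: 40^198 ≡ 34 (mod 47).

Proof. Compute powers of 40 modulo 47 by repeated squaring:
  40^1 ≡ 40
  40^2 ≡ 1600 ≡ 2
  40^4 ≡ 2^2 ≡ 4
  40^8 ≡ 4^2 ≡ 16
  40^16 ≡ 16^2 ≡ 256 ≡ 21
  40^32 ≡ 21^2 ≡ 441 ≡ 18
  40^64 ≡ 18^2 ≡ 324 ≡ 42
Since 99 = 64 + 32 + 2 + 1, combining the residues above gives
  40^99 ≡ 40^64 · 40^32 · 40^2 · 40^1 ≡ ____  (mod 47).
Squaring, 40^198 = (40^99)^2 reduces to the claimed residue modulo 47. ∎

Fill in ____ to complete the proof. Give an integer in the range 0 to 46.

38

40^64 · 40^32 · 40^2 · 40^1 ≡ 42 · 18 · 2 · 40 = 60480.
60480 mod 47 = 38, so 40^99 ≡ 38 (mod 47).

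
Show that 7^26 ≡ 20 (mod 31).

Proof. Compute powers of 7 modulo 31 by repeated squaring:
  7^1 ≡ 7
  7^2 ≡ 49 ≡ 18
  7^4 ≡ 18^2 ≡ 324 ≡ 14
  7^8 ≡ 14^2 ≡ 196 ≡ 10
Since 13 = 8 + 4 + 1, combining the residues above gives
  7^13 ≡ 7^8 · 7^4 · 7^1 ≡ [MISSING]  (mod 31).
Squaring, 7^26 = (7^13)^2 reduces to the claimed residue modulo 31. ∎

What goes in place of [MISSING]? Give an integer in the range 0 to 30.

19

Multiply the listed residues: 10 · 14 · 7 = 140 → 980.
Reducing modulo 31: 980 = 31·31 + 19, so 7^13 ≡ 19.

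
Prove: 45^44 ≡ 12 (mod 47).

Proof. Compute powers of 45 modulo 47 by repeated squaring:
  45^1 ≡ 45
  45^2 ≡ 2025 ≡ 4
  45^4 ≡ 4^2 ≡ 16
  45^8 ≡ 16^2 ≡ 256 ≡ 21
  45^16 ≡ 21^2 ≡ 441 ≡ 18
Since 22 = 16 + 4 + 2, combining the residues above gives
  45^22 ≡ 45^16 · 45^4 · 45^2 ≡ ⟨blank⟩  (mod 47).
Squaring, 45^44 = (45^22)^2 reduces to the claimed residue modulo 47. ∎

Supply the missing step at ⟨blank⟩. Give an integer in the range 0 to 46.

24

45^16 · 45^4 · 45^2 ≡ 18 · 16 · 4 = 1152.
1152 mod 47 = 24, so 45^22 ≡ 24 (mod 47).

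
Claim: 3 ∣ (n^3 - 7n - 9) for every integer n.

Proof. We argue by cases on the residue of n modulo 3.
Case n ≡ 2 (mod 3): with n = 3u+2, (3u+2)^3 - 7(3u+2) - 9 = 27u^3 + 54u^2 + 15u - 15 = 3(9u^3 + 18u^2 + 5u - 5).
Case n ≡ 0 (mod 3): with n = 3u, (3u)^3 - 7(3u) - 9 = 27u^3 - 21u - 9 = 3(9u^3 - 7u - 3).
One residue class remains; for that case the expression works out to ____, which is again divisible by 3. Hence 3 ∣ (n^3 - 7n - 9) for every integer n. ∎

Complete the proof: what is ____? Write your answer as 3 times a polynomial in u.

The residues treated are {2, 0}, so the missing case is n ≡ 1 (mod 3); write n = 3u+1.
Then (3u+1)^3 - 7(3u+1) - 9 = 27u^3 + 27u^2 - 12u - 15 = 3(9u^3 + 9u^2 - 4u - 5).

3(9u^3 + 9u^2 - 4u - 5)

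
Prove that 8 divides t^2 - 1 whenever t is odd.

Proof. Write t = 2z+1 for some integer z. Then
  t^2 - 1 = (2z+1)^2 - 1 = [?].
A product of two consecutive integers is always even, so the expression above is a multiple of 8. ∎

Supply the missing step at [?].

4z(z + 1)

(2z+1)^2 - 1 = 4z^2 + 4z + 1 - 1 = 4z^2 + 4z = 4z(z+1).
Since z and z+1 are consecutive, z(z+1) is even, and 4·(even) is a multiple of 8.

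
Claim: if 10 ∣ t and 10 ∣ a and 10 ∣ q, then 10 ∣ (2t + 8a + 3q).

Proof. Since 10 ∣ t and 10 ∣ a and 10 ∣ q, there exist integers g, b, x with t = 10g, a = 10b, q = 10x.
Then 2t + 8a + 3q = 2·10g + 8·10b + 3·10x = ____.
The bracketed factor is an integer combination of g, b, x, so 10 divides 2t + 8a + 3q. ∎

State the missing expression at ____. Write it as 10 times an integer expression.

10(8b + 2g + 3x)

Each term has a factor of 10: 2·10g + 8·10b + 3·10x = 10·(8b + 2g + 3x).
Since 8b + 2g + 3x is an integer, 10 ∣ (2t + 8a + 3q).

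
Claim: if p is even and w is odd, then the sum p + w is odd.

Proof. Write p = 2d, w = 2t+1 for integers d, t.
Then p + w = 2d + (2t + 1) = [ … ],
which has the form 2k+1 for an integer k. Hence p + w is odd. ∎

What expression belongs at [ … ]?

2(d + t) + 1

Expanding: 2d + (2t + 1) = 2d + 2t + 1.
Every term except the constant is even, so this is 2(d + t) + 1,
and d + t ∈ ℤ gives the required form.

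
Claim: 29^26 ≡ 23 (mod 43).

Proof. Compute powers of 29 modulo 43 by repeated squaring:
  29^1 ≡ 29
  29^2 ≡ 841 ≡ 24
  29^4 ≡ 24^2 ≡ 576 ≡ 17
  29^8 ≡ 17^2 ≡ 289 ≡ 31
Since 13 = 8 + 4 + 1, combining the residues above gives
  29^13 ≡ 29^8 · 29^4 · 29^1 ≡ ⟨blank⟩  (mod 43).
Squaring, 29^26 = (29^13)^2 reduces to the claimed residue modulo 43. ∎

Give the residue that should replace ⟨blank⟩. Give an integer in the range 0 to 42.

29^8 · 29^4 · 29^1 ≡ 31 · 17 · 29 = 15283.
15283 mod 43 = 18, so 29^13 ≡ 18 (mod 43).

18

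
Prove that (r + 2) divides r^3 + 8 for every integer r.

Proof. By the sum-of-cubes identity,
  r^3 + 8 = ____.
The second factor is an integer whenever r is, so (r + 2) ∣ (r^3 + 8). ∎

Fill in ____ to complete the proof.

(r + 2)(r^2 - 2r + 4)

Polynomial division of r^3 + 8 by r + 2 leaves remainder 0 and quotient r^2 - 2r + 4.
Hence r^3 + 8 = (r + 2)(r^2 - 2r + 4).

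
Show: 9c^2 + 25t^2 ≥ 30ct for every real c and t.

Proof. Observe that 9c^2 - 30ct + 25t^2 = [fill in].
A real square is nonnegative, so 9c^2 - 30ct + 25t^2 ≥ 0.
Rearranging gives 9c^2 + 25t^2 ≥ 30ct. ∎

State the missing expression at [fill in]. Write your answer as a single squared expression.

9c^2 - 30ct + 25t^2 is a perfect-square trinomial: the outer terms are (3c)^2 and (5t)^2, and the cross term is -2·3c·5t.
So 9c^2 - 30ct + 25t^2 = (3c - 5t)^2 ≥ 0.

(3c - 5t)^2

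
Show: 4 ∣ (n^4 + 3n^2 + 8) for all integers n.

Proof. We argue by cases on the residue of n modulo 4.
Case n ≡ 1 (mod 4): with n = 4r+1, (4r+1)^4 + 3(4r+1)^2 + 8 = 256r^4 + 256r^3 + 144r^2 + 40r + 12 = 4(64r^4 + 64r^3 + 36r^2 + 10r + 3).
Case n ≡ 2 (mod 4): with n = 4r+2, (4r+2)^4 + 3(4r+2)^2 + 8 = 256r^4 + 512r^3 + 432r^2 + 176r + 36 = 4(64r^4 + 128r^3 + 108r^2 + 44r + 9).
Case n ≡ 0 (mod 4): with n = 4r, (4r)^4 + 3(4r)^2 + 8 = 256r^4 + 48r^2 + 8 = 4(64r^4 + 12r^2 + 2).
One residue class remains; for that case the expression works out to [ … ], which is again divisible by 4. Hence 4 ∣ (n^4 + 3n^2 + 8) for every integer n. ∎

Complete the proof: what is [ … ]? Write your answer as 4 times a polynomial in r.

The residues treated are {1, 2, 0}, so the missing case is n ≡ 3 (mod 4); write n = 4r+3.
Then (4r+3)^4 + 3(4r+3)^2 + 8 = 256r^4 + 768r^3 + 912r^2 + 504r + 116 = 4(64r^4 + 192r^3 + 228r^2 + 126r + 29).

4(64r^4 + 192r^3 + 228r^2 + 126r + 29)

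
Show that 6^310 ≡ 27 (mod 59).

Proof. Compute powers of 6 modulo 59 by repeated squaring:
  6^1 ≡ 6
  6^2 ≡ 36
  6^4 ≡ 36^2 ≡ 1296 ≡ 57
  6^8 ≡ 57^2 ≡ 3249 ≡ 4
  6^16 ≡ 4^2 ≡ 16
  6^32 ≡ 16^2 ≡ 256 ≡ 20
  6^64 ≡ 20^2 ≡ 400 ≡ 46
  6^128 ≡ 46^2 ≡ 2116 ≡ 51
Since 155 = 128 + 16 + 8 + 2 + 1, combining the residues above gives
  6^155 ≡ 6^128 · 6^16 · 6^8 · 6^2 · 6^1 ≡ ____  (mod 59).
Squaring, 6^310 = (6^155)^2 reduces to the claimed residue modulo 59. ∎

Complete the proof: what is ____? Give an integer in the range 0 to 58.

Multiply the listed residues: 51 · 16 · 4 · 36 · 6 = 816 → 3264 → 117504 → 705024.
Reducing modulo 59: 705024 = 11949·59 + 33, so 6^155 ≡ 33.

33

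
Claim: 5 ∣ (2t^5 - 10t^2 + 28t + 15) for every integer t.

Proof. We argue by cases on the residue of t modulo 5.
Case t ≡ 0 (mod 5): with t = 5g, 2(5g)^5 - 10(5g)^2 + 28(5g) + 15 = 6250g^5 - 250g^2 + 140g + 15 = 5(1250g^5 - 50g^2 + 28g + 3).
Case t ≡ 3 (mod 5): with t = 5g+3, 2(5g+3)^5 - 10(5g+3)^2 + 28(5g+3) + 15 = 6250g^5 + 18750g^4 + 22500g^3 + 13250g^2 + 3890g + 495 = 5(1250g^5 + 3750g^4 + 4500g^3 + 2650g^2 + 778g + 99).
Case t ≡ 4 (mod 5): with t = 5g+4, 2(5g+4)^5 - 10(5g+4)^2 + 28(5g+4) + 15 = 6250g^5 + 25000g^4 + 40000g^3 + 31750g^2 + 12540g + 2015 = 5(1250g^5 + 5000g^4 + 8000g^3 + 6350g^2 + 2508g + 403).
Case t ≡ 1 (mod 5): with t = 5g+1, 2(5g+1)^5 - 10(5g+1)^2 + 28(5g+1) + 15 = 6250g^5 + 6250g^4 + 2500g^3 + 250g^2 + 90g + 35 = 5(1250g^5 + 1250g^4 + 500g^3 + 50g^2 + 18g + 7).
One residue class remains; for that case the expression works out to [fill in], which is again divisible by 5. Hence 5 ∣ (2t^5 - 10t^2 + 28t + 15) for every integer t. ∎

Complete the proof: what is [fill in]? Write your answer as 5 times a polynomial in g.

5(1250g^5 + 2500g^4 + 2000g^3 + 750g^2 + 148g + 19)

Only t ≡ 2 (mod 5) is unaccounted for. Put t = 5g+2:
2(5g+2)^5 - 10(5g+2)^2 + 28(5g+2) + 15 expands to 6250g^5 + 12500g^4 + 10000g^3 + 3750g^2 + 740g + 95,
and factoring out 5 leaves 5(1250g^5 + 2500g^4 + 2000g^3 + 750g^2 + 148g + 19).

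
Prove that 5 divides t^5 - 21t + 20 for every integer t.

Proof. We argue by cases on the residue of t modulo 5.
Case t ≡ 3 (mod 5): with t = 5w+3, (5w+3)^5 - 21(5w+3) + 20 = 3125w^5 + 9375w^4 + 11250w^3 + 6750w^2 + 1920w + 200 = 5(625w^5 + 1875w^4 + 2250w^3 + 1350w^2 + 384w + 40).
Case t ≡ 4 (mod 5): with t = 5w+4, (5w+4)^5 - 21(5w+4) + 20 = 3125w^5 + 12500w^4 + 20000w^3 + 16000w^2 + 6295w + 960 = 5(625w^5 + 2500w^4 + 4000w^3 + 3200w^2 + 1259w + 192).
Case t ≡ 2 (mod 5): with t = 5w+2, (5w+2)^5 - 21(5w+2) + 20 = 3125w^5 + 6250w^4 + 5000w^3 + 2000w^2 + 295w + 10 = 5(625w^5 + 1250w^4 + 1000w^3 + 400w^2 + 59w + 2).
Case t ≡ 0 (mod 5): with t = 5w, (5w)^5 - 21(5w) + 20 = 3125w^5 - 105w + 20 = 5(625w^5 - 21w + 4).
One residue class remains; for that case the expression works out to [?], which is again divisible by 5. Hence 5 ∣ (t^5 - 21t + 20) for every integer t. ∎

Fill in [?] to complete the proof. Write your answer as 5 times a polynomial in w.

The residues treated are {3, 4, 2, 0}, so the missing case is t ≡ 1 (mod 5); write t = 5w+1.
Then (5w+1)^5 - 21(5w+1) + 20 = 3125w^5 + 3125w^4 + 1250w^3 + 250w^2 - 80w = 5(625w^5 + 625w^4 + 250w^3 + 50w^2 - 16w).

5(625w^5 + 625w^4 + 250w^3 + 50w^2 - 16w)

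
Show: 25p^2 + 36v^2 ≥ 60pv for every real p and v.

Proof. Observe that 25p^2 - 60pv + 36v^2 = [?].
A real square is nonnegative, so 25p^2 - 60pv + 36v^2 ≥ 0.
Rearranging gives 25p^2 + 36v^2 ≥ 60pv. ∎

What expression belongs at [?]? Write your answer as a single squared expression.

25p^2 - 60pv + 36v^2 is a perfect-square trinomial: the outer terms are (5p)^2 and (6v)^2, and the cross term is -2·5p·6v.
So 25p^2 - 60pv + 36v^2 = (5p - 6v)^2 ≥ 0.

(5p - 6v)^2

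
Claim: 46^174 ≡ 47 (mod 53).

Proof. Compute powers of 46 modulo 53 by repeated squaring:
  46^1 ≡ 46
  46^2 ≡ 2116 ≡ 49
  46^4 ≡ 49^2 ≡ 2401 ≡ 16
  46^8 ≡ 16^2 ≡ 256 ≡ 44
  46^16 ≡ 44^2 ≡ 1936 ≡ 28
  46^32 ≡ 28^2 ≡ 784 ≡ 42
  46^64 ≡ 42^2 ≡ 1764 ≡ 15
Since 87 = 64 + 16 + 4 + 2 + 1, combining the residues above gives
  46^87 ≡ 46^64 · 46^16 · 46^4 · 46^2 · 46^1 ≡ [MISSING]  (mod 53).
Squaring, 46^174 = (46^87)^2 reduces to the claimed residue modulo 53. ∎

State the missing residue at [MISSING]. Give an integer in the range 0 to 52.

46^64 · 46^16 · 46^4 · 46^2 · 46^1 ≡ 15 · 28 · 16 · 49 · 46 = 15146880.
15146880 mod 53 = 10, so 46^87 ≡ 10 (mod 53).

10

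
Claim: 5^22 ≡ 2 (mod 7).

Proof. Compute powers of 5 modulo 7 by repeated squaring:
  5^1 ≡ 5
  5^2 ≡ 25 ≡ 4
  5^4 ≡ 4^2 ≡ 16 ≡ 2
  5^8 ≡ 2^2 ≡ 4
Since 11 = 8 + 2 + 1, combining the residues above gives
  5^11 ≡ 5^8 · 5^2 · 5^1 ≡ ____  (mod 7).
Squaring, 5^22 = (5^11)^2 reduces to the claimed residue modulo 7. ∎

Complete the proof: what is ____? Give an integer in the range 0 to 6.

5^8 · 5^2 · 5^1 ≡ 4 · 4 · 5 = 80.
80 mod 7 = 3, so 5^11 ≡ 3 (mod 7).

3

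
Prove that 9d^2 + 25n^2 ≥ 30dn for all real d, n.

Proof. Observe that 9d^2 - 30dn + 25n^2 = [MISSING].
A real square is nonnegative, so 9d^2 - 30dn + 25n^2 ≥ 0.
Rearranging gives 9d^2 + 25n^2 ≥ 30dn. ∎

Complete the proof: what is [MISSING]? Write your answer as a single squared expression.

(3d - 5n)^2

The leading and trailing coefficients are 3^2 and 5^2, and 30 = 2·3·5, so the trinomial is (3d - 5n)^2.
Hence 9d^2 - 30dn + 25n^2 ≥ 0.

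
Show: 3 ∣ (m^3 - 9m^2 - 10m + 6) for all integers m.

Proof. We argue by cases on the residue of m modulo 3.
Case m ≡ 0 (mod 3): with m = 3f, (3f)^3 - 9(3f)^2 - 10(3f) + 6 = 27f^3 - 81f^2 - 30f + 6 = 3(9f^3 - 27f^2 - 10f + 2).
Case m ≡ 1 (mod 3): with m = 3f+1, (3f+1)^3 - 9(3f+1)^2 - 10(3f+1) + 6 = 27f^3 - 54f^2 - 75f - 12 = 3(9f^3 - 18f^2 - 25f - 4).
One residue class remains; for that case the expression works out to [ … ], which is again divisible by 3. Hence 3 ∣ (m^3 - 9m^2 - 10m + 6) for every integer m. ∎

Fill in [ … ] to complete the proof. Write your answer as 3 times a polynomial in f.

3(9f^3 - 9f^2 - 34f - 14)

Only m ≡ 2 (mod 3) is unaccounted for. Put m = 3f+2:
(3f+2)^3 - 9(3f+2)^2 - 10(3f+2) + 6 expands to 27f^3 - 27f^2 - 102f - 42,
and factoring out 3 leaves 3(9f^3 - 9f^2 - 34f - 14).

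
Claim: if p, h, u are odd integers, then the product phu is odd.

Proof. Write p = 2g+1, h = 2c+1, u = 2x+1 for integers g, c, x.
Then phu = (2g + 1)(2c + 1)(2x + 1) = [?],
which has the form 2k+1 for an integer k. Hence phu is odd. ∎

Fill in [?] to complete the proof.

2(4cgx + 2cg + 2cx + c + 2gx + g + x) + 1

Expanding: (2g + 1)(2c + 1)(2x + 1) = 8cgx + 4cg + 4cx + 2c + 4gx + 2g + 2x + 1.
Every term except the constant is even, so this is 2(4cgx + 2cg + 2cx + c + 2gx + g + x) + 1,
and 4cgx + 2cg + 2cx + c + 2gx + g + x ∈ ℤ gives the required form.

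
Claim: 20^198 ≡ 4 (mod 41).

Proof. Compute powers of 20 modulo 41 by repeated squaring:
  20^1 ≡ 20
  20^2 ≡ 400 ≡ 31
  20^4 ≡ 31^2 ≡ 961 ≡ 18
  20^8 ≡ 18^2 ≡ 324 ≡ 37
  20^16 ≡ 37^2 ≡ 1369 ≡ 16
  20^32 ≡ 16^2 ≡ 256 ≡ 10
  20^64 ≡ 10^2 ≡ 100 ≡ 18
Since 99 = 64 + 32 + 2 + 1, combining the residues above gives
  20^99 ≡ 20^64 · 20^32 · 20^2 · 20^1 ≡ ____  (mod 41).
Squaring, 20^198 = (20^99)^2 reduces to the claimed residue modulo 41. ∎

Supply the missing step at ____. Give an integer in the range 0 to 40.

39

Multiply the listed residues: 18 · 10 · 31 · 20 = 180 → 5580 → 111600.
Reducing modulo 41: 111600 = 2721·41 + 39, so 20^99 ≡ 39.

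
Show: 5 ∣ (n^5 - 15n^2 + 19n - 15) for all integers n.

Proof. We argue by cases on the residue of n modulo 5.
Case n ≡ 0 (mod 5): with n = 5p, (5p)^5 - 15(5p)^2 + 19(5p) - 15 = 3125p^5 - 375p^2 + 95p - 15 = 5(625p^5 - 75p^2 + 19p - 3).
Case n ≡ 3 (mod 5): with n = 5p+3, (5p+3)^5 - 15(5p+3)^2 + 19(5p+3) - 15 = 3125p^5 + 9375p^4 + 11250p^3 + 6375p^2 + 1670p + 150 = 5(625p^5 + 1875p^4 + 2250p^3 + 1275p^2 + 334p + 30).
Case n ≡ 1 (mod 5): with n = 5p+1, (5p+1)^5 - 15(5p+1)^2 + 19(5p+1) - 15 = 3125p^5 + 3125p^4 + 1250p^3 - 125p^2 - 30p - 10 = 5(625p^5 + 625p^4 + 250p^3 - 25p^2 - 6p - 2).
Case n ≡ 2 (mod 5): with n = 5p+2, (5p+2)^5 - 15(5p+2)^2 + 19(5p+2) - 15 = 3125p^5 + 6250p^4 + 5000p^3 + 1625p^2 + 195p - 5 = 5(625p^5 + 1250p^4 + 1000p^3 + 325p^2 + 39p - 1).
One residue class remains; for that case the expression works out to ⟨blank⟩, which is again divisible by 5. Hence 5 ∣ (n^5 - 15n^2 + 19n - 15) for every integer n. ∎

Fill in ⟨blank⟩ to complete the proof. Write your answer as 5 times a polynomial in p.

5(625p^5 + 2500p^4 + 4000p^3 + 3125p^2 + 1179p + 169)

Only n ≡ 4 (mod 5) is unaccounted for. Put n = 5p+4:
(5p+4)^5 - 15(5p+4)^2 + 19(5p+4) - 15 expands to 3125p^5 + 12500p^4 + 20000p^3 + 15625p^2 + 5895p + 845,
and factoring out 5 leaves 5(625p^5 + 2500p^4 + 4000p^3 + 3125p^2 + 1179p + 169).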